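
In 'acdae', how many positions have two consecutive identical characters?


Looking for consecutive identical characters in 'acdae':
  pos 0-1: 'a' vs 'c' -> different
  pos 1-2: 'c' vs 'd' -> different
  pos 2-3: 'd' vs 'a' -> different
  pos 3-4: 'a' vs 'e' -> different
Consecutive identical pairs: []
Count: 0

0


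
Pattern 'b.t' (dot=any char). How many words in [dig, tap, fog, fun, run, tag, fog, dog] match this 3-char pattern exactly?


Pattern 'b.t' means: starts with 'b', any single char, ends with 't'.
Checking each word (must be exactly 3 chars):
  'dig' (len=3): no
  'tap' (len=3): no
  'fog' (len=3): no
  'fun' (len=3): no
  'run' (len=3): no
  'tag' (len=3): no
  'fog' (len=3): no
  'dog' (len=3): no
Matching words: []
Total: 0

0


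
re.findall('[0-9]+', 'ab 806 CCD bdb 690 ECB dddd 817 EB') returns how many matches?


Pattern '[0-9]+' finds one or more digits.
Text: 'ab 806 CCD bdb 690 ECB dddd 817 EB'
Scanning for matches:
  Match 1: '806'
  Match 2: '690'
  Match 3: '817'
Total matches: 3

3


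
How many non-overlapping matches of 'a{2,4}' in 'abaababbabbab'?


Pattern 'a{2,4}' matches between 2 and 4 consecutive a's (greedy).
String: 'abaababbabbab'
Finding runs of a's and applying greedy matching:
  Run at pos 0: 'a' (length 1)
  Run at pos 2: 'aa' (length 2)
  Run at pos 5: 'a' (length 1)
  Run at pos 8: 'a' (length 1)
  Run at pos 11: 'a' (length 1)
Matches: ['aa']
Count: 1

1


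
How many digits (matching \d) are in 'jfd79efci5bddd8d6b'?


\d matches any digit 0-9.
Scanning 'jfd79efci5bddd8d6b':
  pos 3: '7' -> DIGIT
  pos 4: '9' -> DIGIT
  pos 9: '5' -> DIGIT
  pos 14: '8' -> DIGIT
  pos 16: '6' -> DIGIT
Digits found: ['7', '9', '5', '8', '6']
Total: 5

5


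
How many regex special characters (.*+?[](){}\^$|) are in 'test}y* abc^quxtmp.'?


Regex special characters are: . * + ? [ ] ( ) { } \ ^ $ |
Scanning 'test}y* abc^quxtmp.':
  pos 4: '}' -> SPECIAL
  pos 6: '*' -> SPECIAL
  pos 11: '^' -> SPECIAL
  pos 18: '.' -> SPECIAL
Special chars found: ['}', '*', '^', '.']
Total: 4

4


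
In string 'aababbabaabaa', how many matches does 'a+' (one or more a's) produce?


Pattern 'a+' matches one or more consecutive a's.
String: 'aababbabaabaa'
Scanning for runs of a:
  Match 1: 'aa' (length 2)
  Match 2: 'a' (length 1)
  Match 3: 'a' (length 1)
  Match 4: 'aa' (length 2)
  Match 5: 'aa' (length 2)
Total matches: 5

5


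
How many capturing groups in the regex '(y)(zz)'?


To count capturing groups, count each '(' that starts a group.
Pattern: '(y)(zz)'
Walking through the pattern:
  Position 0: '(' -> group #1
  Position 3: '(' -> group #2
Total capturing groups: 2

2


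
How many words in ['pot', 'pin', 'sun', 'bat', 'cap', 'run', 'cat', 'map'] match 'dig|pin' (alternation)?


Alternation 'dig|pin' matches either 'dig' or 'pin'.
Checking each word:
  'pot' -> no
  'pin' -> MATCH
  'sun' -> no
  'bat' -> no
  'cap' -> no
  'run' -> no
  'cat' -> no
  'map' -> no
Matches: ['pin']
Count: 1

1


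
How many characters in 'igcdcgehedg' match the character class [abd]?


Character class [abd] matches any of: {a, b, d}
Scanning string 'igcdcgehedg' character by character:
  pos 0: 'i' -> no
  pos 1: 'g' -> no
  pos 2: 'c' -> no
  pos 3: 'd' -> MATCH
  pos 4: 'c' -> no
  pos 5: 'g' -> no
  pos 6: 'e' -> no
  pos 7: 'h' -> no
  pos 8: 'e' -> no
  pos 9: 'd' -> MATCH
  pos 10: 'g' -> no
Total matches: 2

2


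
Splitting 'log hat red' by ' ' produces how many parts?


Splitting by ' ' breaks the string at each occurrence of the separator.
Text: 'log hat red'
Parts after split:
  Part 1: 'log'
  Part 2: 'hat'
  Part 3: 'red'
Total parts: 3

3


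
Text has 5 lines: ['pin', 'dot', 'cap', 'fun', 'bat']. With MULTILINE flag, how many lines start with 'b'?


With MULTILINE flag, ^ matches the start of each line.
Lines: ['pin', 'dot', 'cap', 'fun', 'bat']
Checking which lines start with 'b':
  Line 1: 'pin' -> no
  Line 2: 'dot' -> no
  Line 3: 'cap' -> no
  Line 4: 'fun' -> no
  Line 5: 'bat' -> MATCH
Matching lines: ['bat']
Count: 1

1


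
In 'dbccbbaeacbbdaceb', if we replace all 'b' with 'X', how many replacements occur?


re.sub('b', 'X', text) replaces every occurrence of 'b' with 'X'.
Text: 'dbccbbaeacbbdaceb'
Scanning for 'b':
  pos 1: 'b' -> replacement #1
  pos 4: 'b' -> replacement #2
  pos 5: 'b' -> replacement #3
  pos 10: 'b' -> replacement #4
  pos 11: 'b' -> replacement #5
  pos 16: 'b' -> replacement #6
Total replacements: 6

6


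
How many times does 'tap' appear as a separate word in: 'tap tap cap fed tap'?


Scanning each word for exact match 'tap':
  Word 1: 'tap' -> MATCH
  Word 2: 'tap' -> MATCH
  Word 3: 'cap' -> no
  Word 4: 'fed' -> no
  Word 5: 'tap' -> MATCH
Total matches: 3

3


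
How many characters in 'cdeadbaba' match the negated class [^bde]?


Negated class [^bde] matches any char NOT in {b, d, e}
Scanning 'cdeadbaba':
  pos 0: 'c' -> MATCH
  pos 1: 'd' -> no (excluded)
  pos 2: 'e' -> no (excluded)
  pos 3: 'a' -> MATCH
  pos 4: 'd' -> no (excluded)
  pos 5: 'b' -> no (excluded)
  pos 6: 'a' -> MATCH
  pos 7: 'b' -> no (excluded)
  pos 8: 'a' -> MATCH
Total matches: 4

4


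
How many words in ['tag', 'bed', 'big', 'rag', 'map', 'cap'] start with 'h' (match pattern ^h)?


Pattern ^h anchors to start of word. Check which words begin with 'h':
  'tag' -> no
  'bed' -> no
  'big' -> no
  'rag' -> no
  'map' -> no
  'cap' -> no
Matching words: []
Count: 0

0


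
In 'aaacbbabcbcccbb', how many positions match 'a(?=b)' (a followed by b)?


Lookahead 'a(?=b)' matches 'a' only when followed by 'b'.
String: 'aaacbbabcbcccbb'
Checking each position where char is 'a':
  pos 0: 'a' -> no (next='a')
  pos 1: 'a' -> no (next='a')
  pos 2: 'a' -> no (next='c')
  pos 6: 'a' -> MATCH (next='b')
Matching positions: [6]
Count: 1

1


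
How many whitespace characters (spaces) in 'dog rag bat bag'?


\s matches whitespace characters (spaces, tabs, etc.).
Text: 'dog rag bat bag'
This text has 4 words separated by spaces.
Number of spaces = number of words - 1 = 4 - 1 = 3

3


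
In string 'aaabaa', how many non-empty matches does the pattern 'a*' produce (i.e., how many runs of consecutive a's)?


Pattern 'a*' matches zero or more a's. We want non-empty runs of consecutive a's.
String: 'aaabaa'
Walking through the string to find runs of a's:
  Run 1: positions 0-2 -> 'aaa'
  Run 2: positions 4-5 -> 'aa'
Non-empty runs found: ['aaa', 'aa']
Count: 2

2


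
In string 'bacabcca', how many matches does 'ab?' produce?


Pattern 'ab?' matches 'a' optionally followed by 'b'.
String: 'bacabcca'
Scanning left to right for 'a' then checking next char:
  Match 1: 'a' (a not followed by b)
  Match 2: 'ab' (a followed by b)
  Match 3: 'a' (a not followed by b)
Total matches: 3

3


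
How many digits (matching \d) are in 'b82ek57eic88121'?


\d matches any digit 0-9.
Scanning 'b82ek57eic88121':
  pos 1: '8' -> DIGIT
  pos 2: '2' -> DIGIT
  pos 5: '5' -> DIGIT
  pos 6: '7' -> DIGIT
  pos 10: '8' -> DIGIT
  pos 11: '8' -> DIGIT
  pos 12: '1' -> DIGIT
  pos 13: '2' -> DIGIT
  pos 14: '1' -> DIGIT
Digits found: ['8', '2', '5', '7', '8', '8', '1', '2', '1']
Total: 9

9


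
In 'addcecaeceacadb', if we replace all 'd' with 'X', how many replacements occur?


re.sub('d', 'X', text) replaces every occurrence of 'd' with 'X'.
Text: 'addcecaeceacadb'
Scanning for 'd':
  pos 1: 'd' -> replacement #1
  pos 2: 'd' -> replacement #2
  pos 13: 'd' -> replacement #3
Total replacements: 3

3


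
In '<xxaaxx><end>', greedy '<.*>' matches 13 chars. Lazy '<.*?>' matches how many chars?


Greedy '<.*>' tries to match as MUCH as possible.
Lazy '<.*?>' tries to match as LITTLE as possible.

String: '<xxaaxx><end>'
Greedy '<.*>' starts at first '<' and extends to the LAST '>': '<xxaaxx><end>' (13 chars)
Lazy '<.*?>' starts at first '<' and stops at the FIRST '>': '<xxaaxx>' (8 chars)

8


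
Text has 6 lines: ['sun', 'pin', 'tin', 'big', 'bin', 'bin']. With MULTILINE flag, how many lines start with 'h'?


With MULTILINE flag, ^ matches the start of each line.
Lines: ['sun', 'pin', 'tin', 'big', 'bin', 'bin']
Checking which lines start with 'h':
  Line 1: 'sun' -> no
  Line 2: 'pin' -> no
  Line 3: 'tin' -> no
  Line 4: 'big' -> no
  Line 5: 'bin' -> no
  Line 6: 'bin' -> no
Matching lines: []
Count: 0

0


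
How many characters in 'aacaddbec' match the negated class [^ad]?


Negated class [^ad] matches any char NOT in {a, d}
Scanning 'aacaddbec':
  pos 0: 'a' -> no (excluded)
  pos 1: 'a' -> no (excluded)
  pos 2: 'c' -> MATCH
  pos 3: 'a' -> no (excluded)
  pos 4: 'd' -> no (excluded)
  pos 5: 'd' -> no (excluded)
  pos 6: 'b' -> MATCH
  pos 7: 'e' -> MATCH
  pos 8: 'c' -> MATCH
Total matches: 4

4


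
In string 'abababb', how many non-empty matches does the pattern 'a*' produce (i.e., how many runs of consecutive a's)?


Pattern 'a*' matches zero or more a's. We want non-empty runs of consecutive a's.
String: 'abababb'
Walking through the string to find runs of a's:
  Run 1: positions 0-0 -> 'a'
  Run 2: positions 2-2 -> 'a'
  Run 3: positions 4-4 -> 'a'
Non-empty runs found: ['a', 'a', 'a']
Count: 3

3


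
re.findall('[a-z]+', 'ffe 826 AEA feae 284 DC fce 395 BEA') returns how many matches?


Pattern '[a-z]+' finds one or more lowercase letters.
Text: 'ffe 826 AEA feae 284 DC fce 395 BEA'
Scanning for matches:
  Match 1: 'ffe'
  Match 2: 'feae'
  Match 3: 'fce'
Total matches: 3

3


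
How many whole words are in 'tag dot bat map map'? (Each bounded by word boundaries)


Word boundaries (\b) mark the start/end of each word.
Text: 'tag dot bat map map'
Splitting by whitespace:
  Word 1: 'tag'
  Word 2: 'dot'
  Word 3: 'bat'
  Word 4: 'map'
  Word 5: 'map'
Total whole words: 5

5


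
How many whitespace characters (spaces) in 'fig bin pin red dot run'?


\s matches whitespace characters (spaces, tabs, etc.).
Text: 'fig bin pin red dot run'
This text has 6 words separated by spaces.
Number of spaces = number of words - 1 = 6 - 1 = 5

5


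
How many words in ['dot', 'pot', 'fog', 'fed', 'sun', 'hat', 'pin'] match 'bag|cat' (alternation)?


Alternation 'bag|cat' matches either 'bag' or 'cat'.
Checking each word:
  'dot' -> no
  'pot' -> no
  'fog' -> no
  'fed' -> no
  'sun' -> no
  'hat' -> no
  'pin' -> no
Matches: []
Count: 0

0


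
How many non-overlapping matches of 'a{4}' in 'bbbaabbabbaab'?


Pattern 'a{4}' matches exactly 4 consecutive a's (greedy, non-overlapping).
String: 'bbbaabbabbaab'
Scanning for runs of a's:
  Run at pos 3: 'aa' (length 2) -> 0 match(es)
  Run at pos 7: 'a' (length 1) -> 0 match(es)
  Run at pos 10: 'aa' (length 2) -> 0 match(es)
Matches found: []
Total: 0

0


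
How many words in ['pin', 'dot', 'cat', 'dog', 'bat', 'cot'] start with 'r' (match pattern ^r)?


Pattern ^r anchors to start of word. Check which words begin with 'r':
  'pin' -> no
  'dot' -> no
  'cat' -> no
  'dog' -> no
  'bat' -> no
  'cot' -> no
Matching words: []
Count: 0

0


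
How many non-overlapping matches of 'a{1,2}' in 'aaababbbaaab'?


Pattern 'a{1,2}' matches between 1 and 2 consecutive a's (greedy).
String: 'aaababbbaaab'
Finding runs of a's and applying greedy matching:
  Run at pos 0: 'aaa' (length 3)
  Run at pos 4: 'a' (length 1)
  Run at pos 8: 'aaa' (length 3)
Matches: ['aa', 'a', 'a', 'aa', 'a']
Count: 5

5


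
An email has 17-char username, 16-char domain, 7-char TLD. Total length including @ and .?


An email address has format: username@domain.tld
Username length: 17
'@' character: 1
Domain length: 16
'.' character: 1
TLD length: 7
Total = 17 + 1 + 16 + 1 + 7 = 42

42


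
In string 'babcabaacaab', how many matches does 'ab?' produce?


Pattern 'ab?' matches 'a' optionally followed by 'b'.
String: 'babcabaacaab'
Scanning left to right for 'a' then checking next char:
  Match 1: 'ab' (a followed by b)
  Match 2: 'ab' (a followed by b)
  Match 3: 'a' (a not followed by b)
  Match 4: 'a' (a not followed by b)
  Match 5: 'a' (a not followed by b)
  Match 6: 'ab' (a followed by b)
Total matches: 6

6


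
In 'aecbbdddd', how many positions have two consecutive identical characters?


Looking for consecutive identical characters in 'aecbbdddd':
  pos 0-1: 'a' vs 'e' -> different
  pos 1-2: 'e' vs 'c' -> different
  pos 2-3: 'c' vs 'b' -> different
  pos 3-4: 'b' vs 'b' -> MATCH ('bb')
  pos 4-5: 'b' vs 'd' -> different
  pos 5-6: 'd' vs 'd' -> MATCH ('dd')
  pos 6-7: 'd' vs 'd' -> MATCH ('dd')
  pos 7-8: 'd' vs 'd' -> MATCH ('dd')
Consecutive identical pairs: ['bb', 'dd', 'dd', 'dd']
Count: 4

4


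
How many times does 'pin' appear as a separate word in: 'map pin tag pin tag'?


Scanning each word for exact match 'pin':
  Word 1: 'map' -> no
  Word 2: 'pin' -> MATCH
  Word 3: 'tag' -> no
  Word 4: 'pin' -> MATCH
  Word 5: 'tag' -> no
Total matches: 2

2


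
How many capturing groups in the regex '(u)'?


To count capturing groups, count each '(' that starts a group.
Pattern: '(u)'
Walking through the pattern:
  Position 0: '(' -> group #1
Total capturing groups: 1

1


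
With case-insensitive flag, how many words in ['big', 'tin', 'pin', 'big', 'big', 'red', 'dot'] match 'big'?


Case-insensitive matching: compare each word's lowercase form to 'big'.
  'big' -> lower='big' -> MATCH
  'tin' -> lower='tin' -> no
  'pin' -> lower='pin' -> no
  'big' -> lower='big' -> MATCH
  'big' -> lower='big' -> MATCH
  'red' -> lower='red' -> no
  'dot' -> lower='dot' -> no
Matches: ['big', 'big', 'big']
Count: 3

3


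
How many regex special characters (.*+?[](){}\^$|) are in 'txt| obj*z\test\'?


Regex special characters are: . * + ? [ ] ( ) { } \ ^ $ |
Scanning 'txt| obj*z\test\':
  pos 3: '|' -> SPECIAL
  pos 8: '*' -> SPECIAL
  pos 10: '\' -> SPECIAL
  pos 15: '\' -> SPECIAL
Special chars found: ['|', '*', '\\', '\\']
Total: 4

4


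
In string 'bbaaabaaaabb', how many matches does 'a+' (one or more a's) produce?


Pattern 'a+' matches one or more consecutive a's.
String: 'bbaaabaaaabb'
Scanning for runs of a:
  Match 1: 'aaa' (length 3)
  Match 2: 'aaaa' (length 4)
Total matches: 2

2


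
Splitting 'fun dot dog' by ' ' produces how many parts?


Splitting by ' ' breaks the string at each occurrence of the separator.
Text: 'fun dot dog'
Parts after split:
  Part 1: 'fun'
  Part 2: 'dot'
  Part 3: 'dog'
Total parts: 3

3


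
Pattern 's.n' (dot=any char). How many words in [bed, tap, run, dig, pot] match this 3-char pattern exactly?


Pattern 's.n' means: starts with 's', any single char, ends with 'n'.
Checking each word (must be exactly 3 chars):
  'bed' (len=3): no
  'tap' (len=3): no
  'run' (len=3): no
  'dig' (len=3): no
  'pot' (len=3): no
Matching words: []
Total: 0

0


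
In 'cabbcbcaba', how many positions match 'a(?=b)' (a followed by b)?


Lookahead 'a(?=b)' matches 'a' only when followed by 'b'.
String: 'cabbcbcaba'
Checking each position where char is 'a':
  pos 1: 'a' -> MATCH (next='b')
  pos 7: 'a' -> MATCH (next='b')
Matching positions: [1, 7]
Count: 2

2


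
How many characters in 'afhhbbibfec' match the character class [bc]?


Character class [bc] matches any of: {b, c}
Scanning string 'afhhbbibfec' character by character:
  pos 0: 'a' -> no
  pos 1: 'f' -> no
  pos 2: 'h' -> no
  pos 3: 'h' -> no
  pos 4: 'b' -> MATCH
  pos 5: 'b' -> MATCH
  pos 6: 'i' -> no
  pos 7: 'b' -> MATCH
  pos 8: 'f' -> no
  pos 9: 'e' -> no
  pos 10: 'c' -> MATCH
Total matches: 4

4


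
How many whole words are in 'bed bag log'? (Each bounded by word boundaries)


Word boundaries (\b) mark the start/end of each word.
Text: 'bed bag log'
Splitting by whitespace:
  Word 1: 'bed'
  Word 2: 'bag'
  Word 3: 'log'
Total whole words: 3

3


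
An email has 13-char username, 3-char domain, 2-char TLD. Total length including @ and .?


An email address has format: username@domain.tld
Username length: 13
'@' character: 1
Domain length: 3
'.' character: 1
TLD length: 2
Total = 13 + 1 + 3 + 1 + 2 = 20

20


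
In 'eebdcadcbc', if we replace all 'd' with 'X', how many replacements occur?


re.sub('d', 'X', text) replaces every occurrence of 'd' with 'X'.
Text: 'eebdcadcbc'
Scanning for 'd':
  pos 3: 'd' -> replacement #1
  pos 6: 'd' -> replacement #2
Total replacements: 2

2


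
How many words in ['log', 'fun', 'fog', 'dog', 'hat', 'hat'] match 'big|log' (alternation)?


Alternation 'big|log' matches either 'big' or 'log'.
Checking each word:
  'log' -> MATCH
  'fun' -> no
  'fog' -> no
  'dog' -> no
  'hat' -> no
  'hat' -> no
Matches: ['log']
Count: 1

1


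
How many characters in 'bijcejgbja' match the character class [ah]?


Character class [ah] matches any of: {a, h}
Scanning string 'bijcejgbja' character by character:
  pos 0: 'b' -> no
  pos 1: 'i' -> no
  pos 2: 'j' -> no
  pos 3: 'c' -> no
  pos 4: 'e' -> no
  pos 5: 'j' -> no
  pos 6: 'g' -> no
  pos 7: 'b' -> no
  pos 8: 'j' -> no
  pos 9: 'a' -> MATCH
Total matches: 1

1


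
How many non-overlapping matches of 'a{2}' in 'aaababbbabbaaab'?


Pattern 'a{2}' matches exactly 2 consecutive a's (greedy, non-overlapping).
String: 'aaababbbabbaaab'
Scanning for runs of a's:
  Run at pos 0: 'aaa' (length 3) -> 1 match(es)
  Run at pos 4: 'a' (length 1) -> 0 match(es)
  Run at pos 8: 'a' (length 1) -> 0 match(es)
  Run at pos 11: 'aaa' (length 3) -> 1 match(es)
Matches found: ['aa', 'aa']
Total: 2

2


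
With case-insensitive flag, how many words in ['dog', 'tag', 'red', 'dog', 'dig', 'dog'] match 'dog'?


Case-insensitive matching: compare each word's lowercase form to 'dog'.
  'dog' -> lower='dog' -> MATCH
  'tag' -> lower='tag' -> no
  'red' -> lower='red' -> no
  'dog' -> lower='dog' -> MATCH
  'dig' -> lower='dig' -> no
  'dog' -> lower='dog' -> MATCH
Matches: ['dog', 'dog', 'dog']
Count: 3

3


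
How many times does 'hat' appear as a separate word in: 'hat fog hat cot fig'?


Scanning each word for exact match 'hat':
  Word 1: 'hat' -> MATCH
  Word 2: 'fog' -> no
  Word 3: 'hat' -> MATCH
  Word 4: 'cot' -> no
  Word 5: 'fig' -> no
Total matches: 2

2


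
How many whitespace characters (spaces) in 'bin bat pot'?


\s matches whitespace characters (spaces, tabs, etc.).
Text: 'bin bat pot'
This text has 3 words separated by spaces.
Number of spaces = number of words - 1 = 3 - 1 = 2

2


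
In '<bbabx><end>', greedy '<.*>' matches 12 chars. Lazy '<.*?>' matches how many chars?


Greedy '<.*>' tries to match as MUCH as possible.
Lazy '<.*?>' tries to match as LITTLE as possible.

String: '<bbabx><end>'
Greedy '<.*>' starts at first '<' and extends to the LAST '>': '<bbabx><end>' (12 chars)
Lazy '<.*?>' starts at first '<' and stops at the FIRST '>': '<bbabx>' (7 chars)

7


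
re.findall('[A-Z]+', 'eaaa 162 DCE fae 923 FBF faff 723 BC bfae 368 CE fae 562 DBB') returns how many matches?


Pattern '[A-Z]+' finds one or more uppercase letters.
Text: 'eaaa 162 DCE fae 923 FBF faff 723 BC bfae 368 CE fae 562 DBB'
Scanning for matches:
  Match 1: 'DCE'
  Match 2: 'FBF'
  Match 3: 'BC'
  Match 4: 'CE'
  Match 5: 'DBB'
Total matches: 5

5


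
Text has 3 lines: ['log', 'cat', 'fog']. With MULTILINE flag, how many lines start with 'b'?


With MULTILINE flag, ^ matches the start of each line.
Lines: ['log', 'cat', 'fog']
Checking which lines start with 'b':
  Line 1: 'log' -> no
  Line 2: 'cat' -> no
  Line 3: 'fog' -> no
Matching lines: []
Count: 0

0


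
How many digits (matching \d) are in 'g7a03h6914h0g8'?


\d matches any digit 0-9.
Scanning 'g7a03h6914h0g8':
  pos 1: '7' -> DIGIT
  pos 3: '0' -> DIGIT
  pos 4: '3' -> DIGIT
  pos 6: '6' -> DIGIT
  pos 7: '9' -> DIGIT
  pos 8: '1' -> DIGIT
  pos 9: '4' -> DIGIT
  pos 11: '0' -> DIGIT
  pos 13: '8' -> DIGIT
Digits found: ['7', '0', '3', '6', '9', '1', '4', '0', '8']
Total: 9

9


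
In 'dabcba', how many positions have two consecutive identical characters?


Looking for consecutive identical characters in 'dabcba':
  pos 0-1: 'd' vs 'a' -> different
  pos 1-2: 'a' vs 'b' -> different
  pos 2-3: 'b' vs 'c' -> different
  pos 3-4: 'c' vs 'b' -> different
  pos 4-5: 'b' vs 'a' -> different
Consecutive identical pairs: []
Count: 0

0


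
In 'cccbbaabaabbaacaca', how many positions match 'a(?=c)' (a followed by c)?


Lookahead 'a(?=c)' matches 'a' only when followed by 'c'.
String: 'cccbbaabaabbaacaca'
Checking each position where char is 'a':
  pos 5: 'a' -> no (next='a')
  pos 6: 'a' -> no (next='b')
  pos 8: 'a' -> no (next='a')
  pos 9: 'a' -> no (next='b')
  pos 12: 'a' -> no (next='a')
  pos 13: 'a' -> MATCH (next='c')
  pos 15: 'a' -> MATCH (next='c')
Matching positions: [13, 15]
Count: 2

2


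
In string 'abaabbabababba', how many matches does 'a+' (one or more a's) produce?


Pattern 'a+' matches one or more consecutive a's.
String: 'abaabbabababba'
Scanning for runs of a:
  Match 1: 'a' (length 1)
  Match 2: 'aa' (length 2)
  Match 3: 'a' (length 1)
  Match 4: 'a' (length 1)
  Match 5: 'a' (length 1)
  Match 6: 'a' (length 1)
Total matches: 6

6


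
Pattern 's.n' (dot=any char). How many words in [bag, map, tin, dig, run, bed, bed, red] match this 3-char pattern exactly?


Pattern 's.n' means: starts with 's', any single char, ends with 'n'.
Checking each word (must be exactly 3 chars):
  'bag' (len=3): no
  'map' (len=3): no
  'tin' (len=3): no
  'dig' (len=3): no
  'run' (len=3): no
  'bed' (len=3): no
  'bed' (len=3): no
  'red' (len=3): no
Matching words: []
Total: 0

0


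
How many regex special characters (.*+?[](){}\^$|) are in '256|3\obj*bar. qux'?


Regex special characters are: . * + ? [ ] ( ) { } \ ^ $ |
Scanning '256|3\obj*bar. qux':
  pos 3: '|' -> SPECIAL
  pos 5: '\' -> SPECIAL
  pos 9: '*' -> SPECIAL
  pos 13: '.' -> SPECIAL
Special chars found: ['|', '\\', '*', '.']
Total: 4

4


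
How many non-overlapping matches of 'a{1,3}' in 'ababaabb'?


Pattern 'a{1,3}' matches between 1 and 3 consecutive a's (greedy).
String: 'ababaabb'
Finding runs of a's and applying greedy matching:
  Run at pos 0: 'a' (length 1)
  Run at pos 2: 'a' (length 1)
  Run at pos 4: 'aa' (length 2)
Matches: ['a', 'a', 'aa']
Count: 3

3


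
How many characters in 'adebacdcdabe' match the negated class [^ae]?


Negated class [^ae] matches any char NOT in {a, e}
Scanning 'adebacdcdabe':
  pos 0: 'a' -> no (excluded)
  pos 1: 'd' -> MATCH
  pos 2: 'e' -> no (excluded)
  pos 3: 'b' -> MATCH
  pos 4: 'a' -> no (excluded)
  pos 5: 'c' -> MATCH
  pos 6: 'd' -> MATCH
  pos 7: 'c' -> MATCH
  pos 8: 'd' -> MATCH
  pos 9: 'a' -> no (excluded)
  pos 10: 'b' -> MATCH
  pos 11: 'e' -> no (excluded)
Total matches: 7

7


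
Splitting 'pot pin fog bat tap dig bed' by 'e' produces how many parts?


Splitting by 'e' breaks the string at each occurrence of the separator.
Text: 'pot pin fog bat tap dig bed'
Parts after split:
  Part 1: 'pot pin fog bat tap dig b'
  Part 2: 'd'
Total parts: 2

2


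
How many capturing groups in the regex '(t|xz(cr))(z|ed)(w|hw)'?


To count capturing groups, count each '(' that starts a group.
Pattern: '(t|xz(cr))(z|ed)(w|hw)'
Walking through the pattern:
  Position 0: '(' -> group #1
  Position 5: '(' -> group #2
  Position 10: '(' -> group #3
  Position 16: '(' -> group #4
Total capturing groups: 4

4


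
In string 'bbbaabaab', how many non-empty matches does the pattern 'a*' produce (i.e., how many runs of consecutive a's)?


Pattern 'a*' matches zero or more a's. We want non-empty runs of consecutive a's.
String: 'bbbaabaab'
Walking through the string to find runs of a's:
  Run 1: positions 3-4 -> 'aa'
  Run 2: positions 6-7 -> 'aa'
Non-empty runs found: ['aa', 'aa']
Count: 2

2


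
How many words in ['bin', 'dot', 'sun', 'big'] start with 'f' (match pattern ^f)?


Pattern ^f anchors to start of word. Check which words begin with 'f':
  'bin' -> no
  'dot' -> no
  'sun' -> no
  'big' -> no
Matching words: []
Count: 0

0


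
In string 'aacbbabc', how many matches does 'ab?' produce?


Pattern 'ab?' matches 'a' optionally followed by 'b'.
String: 'aacbbabc'
Scanning left to right for 'a' then checking next char:
  Match 1: 'a' (a not followed by b)
  Match 2: 'a' (a not followed by b)
  Match 3: 'ab' (a followed by b)
Total matches: 3

3


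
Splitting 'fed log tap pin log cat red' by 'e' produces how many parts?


Splitting by 'e' breaks the string at each occurrence of the separator.
Text: 'fed log tap pin log cat red'
Parts after split:
  Part 1: 'f'
  Part 2: 'd log tap pin log cat r'
  Part 3: 'd'
Total parts: 3

3


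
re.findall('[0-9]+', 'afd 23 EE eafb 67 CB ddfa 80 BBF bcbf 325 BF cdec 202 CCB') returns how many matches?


Pattern '[0-9]+' finds one or more digits.
Text: 'afd 23 EE eafb 67 CB ddfa 80 BBF bcbf 325 BF cdec 202 CCB'
Scanning for matches:
  Match 1: '23'
  Match 2: '67'
  Match 3: '80'
  Match 4: '325'
  Match 5: '202'
Total matches: 5

5


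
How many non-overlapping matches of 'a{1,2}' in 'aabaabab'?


Pattern 'a{1,2}' matches between 1 and 2 consecutive a's (greedy).
String: 'aabaabab'
Finding runs of a's and applying greedy matching:
  Run at pos 0: 'aa' (length 2)
  Run at pos 3: 'aa' (length 2)
  Run at pos 6: 'a' (length 1)
Matches: ['aa', 'aa', 'a']
Count: 3

3


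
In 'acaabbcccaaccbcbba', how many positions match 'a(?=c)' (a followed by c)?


Lookahead 'a(?=c)' matches 'a' only when followed by 'c'.
String: 'acaabbcccaaccbcbba'
Checking each position where char is 'a':
  pos 0: 'a' -> MATCH (next='c')
  pos 2: 'a' -> no (next='a')
  pos 3: 'a' -> no (next='b')
  pos 9: 'a' -> no (next='a')
  pos 10: 'a' -> MATCH (next='c')
Matching positions: [0, 10]
Count: 2

2


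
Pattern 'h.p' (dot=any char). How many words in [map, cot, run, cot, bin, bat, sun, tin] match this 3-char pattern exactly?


Pattern 'h.p' means: starts with 'h', any single char, ends with 'p'.
Checking each word (must be exactly 3 chars):
  'map' (len=3): no
  'cot' (len=3): no
  'run' (len=3): no
  'cot' (len=3): no
  'bin' (len=3): no
  'bat' (len=3): no
  'sun' (len=3): no
  'tin' (len=3): no
Matching words: []
Total: 0

0


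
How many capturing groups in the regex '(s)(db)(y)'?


To count capturing groups, count each '(' that starts a group.
Pattern: '(s)(db)(y)'
Walking through the pattern:
  Position 0: '(' -> group #1
  Position 3: '(' -> group #2
  Position 7: '(' -> group #3
Total capturing groups: 3

3


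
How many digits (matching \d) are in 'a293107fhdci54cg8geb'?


\d matches any digit 0-9.
Scanning 'a293107fhdci54cg8geb':
  pos 1: '2' -> DIGIT
  pos 2: '9' -> DIGIT
  pos 3: '3' -> DIGIT
  pos 4: '1' -> DIGIT
  pos 5: '0' -> DIGIT
  pos 6: '7' -> DIGIT
  pos 12: '5' -> DIGIT
  pos 13: '4' -> DIGIT
  pos 16: '8' -> DIGIT
Digits found: ['2', '9', '3', '1', '0', '7', '5', '4', '8']
Total: 9

9


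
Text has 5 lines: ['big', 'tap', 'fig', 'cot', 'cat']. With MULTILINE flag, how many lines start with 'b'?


With MULTILINE flag, ^ matches the start of each line.
Lines: ['big', 'tap', 'fig', 'cot', 'cat']
Checking which lines start with 'b':
  Line 1: 'big' -> MATCH
  Line 2: 'tap' -> no
  Line 3: 'fig' -> no
  Line 4: 'cot' -> no
  Line 5: 'cat' -> no
Matching lines: ['big']
Count: 1

1


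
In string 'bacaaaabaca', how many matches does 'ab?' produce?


Pattern 'ab?' matches 'a' optionally followed by 'b'.
String: 'bacaaaabaca'
Scanning left to right for 'a' then checking next char:
  Match 1: 'a' (a not followed by b)
  Match 2: 'a' (a not followed by b)
  Match 3: 'a' (a not followed by b)
  Match 4: 'a' (a not followed by b)
  Match 5: 'ab' (a followed by b)
  Match 6: 'a' (a not followed by b)
  Match 7: 'a' (a not followed by b)
Total matches: 7

7


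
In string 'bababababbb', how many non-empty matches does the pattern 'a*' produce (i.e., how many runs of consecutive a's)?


Pattern 'a*' matches zero or more a's. We want non-empty runs of consecutive a's.
String: 'bababababbb'
Walking through the string to find runs of a's:
  Run 1: positions 1-1 -> 'a'
  Run 2: positions 3-3 -> 'a'
  Run 3: positions 5-5 -> 'a'
  Run 4: positions 7-7 -> 'a'
Non-empty runs found: ['a', 'a', 'a', 'a']
Count: 4

4


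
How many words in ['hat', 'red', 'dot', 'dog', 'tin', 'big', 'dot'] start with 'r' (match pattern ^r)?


Pattern ^r anchors to start of word. Check which words begin with 'r':
  'hat' -> no
  'red' -> MATCH (starts with 'r')
  'dot' -> no
  'dog' -> no
  'tin' -> no
  'big' -> no
  'dot' -> no
Matching words: ['red']
Count: 1

1


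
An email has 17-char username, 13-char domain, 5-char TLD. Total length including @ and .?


An email address has format: username@domain.tld
Username length: 17
'@' character: 1
Domain length: 13
'.' character: 1
TLD length: 5
Total = 17 + 1 + 13 + 1 + 5 = 37

37


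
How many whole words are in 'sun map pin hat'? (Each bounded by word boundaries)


Word boundaries (\b) mark the start/end of each word.
Text: 'sun map pin hat'
Splitting by whitespace:
  Word 1: 'sun'
  Word 2: 'map'
  Word 3: 'pin'
  Word 4: 'hat'
Total whole words: 4

4


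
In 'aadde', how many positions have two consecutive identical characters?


Looking for consecutive identical characters in 'aadde':
  pos 0-1: 'a' vs 'a' -> MATCH ('aa')
  pos 1-2: 'a' vs 'd' -> different
  pos 2-3: 'd' vs 'd' -> MATCH ('dd')
  pos 3-4: 'd' vs 'e' -> different
Consecutive identical pairs: ['aa', 'dd']
Count: 2

2


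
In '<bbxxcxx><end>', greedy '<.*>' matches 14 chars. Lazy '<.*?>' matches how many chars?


Greedy '<.*>' tries to match as MUCH as possible.
Lazy '<.*?>' tries to match as LITTLE as possible.

String: '<bbxxcxx><end>'
Greedy '<.*>' starts at first '<' and extends to the LAST '>': '<bbxxcxx><end>' (14 chars)
Lazy '<.*?>' starts at first '<' and stops at the FIRST '>': '<bbxxcxx>' (9 chars)

9


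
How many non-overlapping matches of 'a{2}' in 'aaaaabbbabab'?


Pattern 'a{2}' matches exactly 2 consecutive a's (greedy, non-overlapping).
String: 'aaaaabbbabab'
Scanning for runs of a's:
  Run at pos 0: 'aaaaa' (length 5) -> 2 match(es)
  Run at pos 8: 'a' (length 1) -> 0 match(es)
  Run at pos 10: 'a' (length 1) -> 0 match(es)
Matches found: ['aa', 'aa']
Total: 2

2


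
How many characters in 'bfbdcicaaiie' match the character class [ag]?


Character class [ag] matches any of: {a, g}
Scanning string 'bfbdcicaaiie' character by character:
  pos 0: 'b' -> no
  pos 1: 'f' -> no
  pos 2: 'b' -> no
  pos 3: 'd' -> no
  pos 4: 'c' -> no
  pos 5: 'i' -> no
  pos 6: 'c' -> no
  pos 7: 'a' -> MATCH
  pos 8: 'a' -> MATCH
  pos 9: 'i' -> no
  pos 10: 'i' -> no
  pos 11: 'e' -> no
Total matches: 2

2


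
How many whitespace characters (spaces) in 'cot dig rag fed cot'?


\s matches whitespace characters (spaces, tabs, etc.).
Text: 'cot dig rag fed cot'
This text has 5 words separated by spaces.
Number of spaces = number of words - 1 = 5 - 1 = 4

4


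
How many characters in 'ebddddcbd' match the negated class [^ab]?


Negated class [^ab] matches any char NOT in {a, b}
Scanning 'ebddddcbd':
  pos 0: 'e' -> MATCH
  pos 1: 'b' -> no (excluded)
  pos 2: 'd' -> MATCH
  pos 3: 'd' -> MATCH
  pos 4: 'd' -> MATCH
  pos 5: 'd' -> MATCH
  pos 6: 'c' -> MATCH
  pos 7: 'b' -> no (excluded)
  pos 8: 'd' -> MATCH
Total matches: 7

7


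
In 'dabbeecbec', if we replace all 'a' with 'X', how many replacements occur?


re.sub('a', 'X', text) replaces every occurrence of 'a' with 'X'.
Text: 'dabbeecbec'
Scanning for 'a':
  pos 1: 'a' -> replacement #1
Total replacements: 1

1


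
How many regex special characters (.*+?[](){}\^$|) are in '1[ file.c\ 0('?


Regex special characters are: . * + ? [ ] ( ) { } \ ^ $ |
Scanning '1[ file.c\ 0(':
  pos 1: '[' -> SPECIAL
  pos 7: '.' -> SPECIAL
  pos 9: '\' -> SPECIAL
  pos 12: '(' -> SPECIAL
Special chars found: ['[', '.', '\\', '(']
Total: 4

4


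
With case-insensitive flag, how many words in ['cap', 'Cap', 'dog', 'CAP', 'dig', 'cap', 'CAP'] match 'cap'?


Case-insensitive matching: compare each word's lowercase form to 'cap'.
  'cap' -> lower='cap' -> MATCH
  'Cap' -> lower='cap' -> MATCH
  'dog' -> lower='dog' -> no
  'CAP' -> lower='cap' -> MATCH
  'dig' -> lower='dig' -> no
  'cap' -> lower='cap' -> MATCH
  'CAP' -> lower='cap' -> MATCH
Matches: ['cap', 'Cap', 'CAP', 'cap', 'CAP']
Count: 5

5


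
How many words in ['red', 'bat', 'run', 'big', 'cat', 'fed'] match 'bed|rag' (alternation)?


Alternation 'bed|rag' matches either 'bed' or 'rag'.
Checking each word:
  'red' -> no
  'bat' -> no
  'run' -> no
  'big' -> no
  'cat' -> no
  'fed' -> no
Matches: []
Count: 0

0


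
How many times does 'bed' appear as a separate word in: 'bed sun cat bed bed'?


Scanning each word for exact match 'bed':
  Word 1: 'bed' -> MATCH
  Word 2: 'sun' -> no
  Word 3: 'cat' -> no
  Word 4: 'bed' -> MATCH
  Word 5: 'bed' -> MATCH
Total matches: 3

3


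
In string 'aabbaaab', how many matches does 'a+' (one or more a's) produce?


Pattern 'a+' matches one or more consecutive a's.
String: 'aabbaaab'
Scanning for runs of a:
  Match 1: 'aa' (length 2)
  Match 2: 'aaa' (length 3)
Total matches: 2

2


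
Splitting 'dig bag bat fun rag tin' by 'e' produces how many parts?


Splitting by 'e' breaks the string at each occurrence of the separator.
Text: 'dig bag bat fun rag tin'
Parts after split:
  Part 1: 'dig bag bat fun rag tin'
Total parts: 1

1


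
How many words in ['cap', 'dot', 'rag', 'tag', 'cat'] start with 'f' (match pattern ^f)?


Pattern ^f anchors to start of word. Check which words begin with 'f':
  'cap' -> no
  'dot' -> no
  'rag' -> no
  'tag' -> no
  'cat' -> no
Matching words: []
Count: 0

0


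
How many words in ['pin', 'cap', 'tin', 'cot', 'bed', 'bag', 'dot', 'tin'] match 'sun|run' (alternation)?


Alternation 'sun|run' matches either 'sun' or 'run'.
Checking each word:
  'pin' -> no
  'cap' -> no
  'tin' -> no
  'cot' -> no
  'bed' -> no
  'bag' -> no
  'dot' -> no
  'tin' -> no
Matches: []
Count: 0

0


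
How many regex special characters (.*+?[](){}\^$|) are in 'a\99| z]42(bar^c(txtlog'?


Regex special characters are: . * + ? [ ] ( ) { } \ ^ $ |
Scanning 'a\99| z]42(bar^c(txtlog':
  pos 1: '\' -> SPECIAL
  pos 4: '|' -> SPECIAL
  pos 7: ']' -> SPECIAL
  pos 10: '(' -> SPECIAL
  pos 14: '^' -> SPECIAL
  pos 16: '(' -> SPECIAL
Special chars found: ['\\', '|', ']', '(', '^', '(']
Total: 6

6


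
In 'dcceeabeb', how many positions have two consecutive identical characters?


Looking for consecutive identical characters in 'dcceeabeb':
  pos 0-1: 'd' vs 'c' -> different
  pos 1-2: 'c' vs 'c' -> MATCH ('cc')
  pos 2-3: 'c' vs 'e' -> different
  pos 3-4: 'e' vs 'e' -> MATCH ('ee')
  pos 4-5: 'e' vs 'a' -> different
  pos 5-6: 'a' vs 'b' -> different
  pos 6-7: 'b' vs 'e' -> different
  pos 7-8: 'e' vs 'b' -> different
Consecutive identical pairs: ['cc', 'ee']
Count: 2

2


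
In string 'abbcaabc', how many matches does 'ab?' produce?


Pattern 'ab?' matches 'a' optionally followed by 'b'.
String: 'abbcaabc'
Scanning left to right for 'a' then checking next char:
  Match 1: 'ab' (a followed by b)
  Match 2: 'a' (a not followed by b)
  Match 3: 'ab' (a followed by b)
Total matches: 3

3


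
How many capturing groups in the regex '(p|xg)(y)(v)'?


To count capturing groups, count each '(' that starts a group.
Pattern: '(p|xg)(y)(v)'
Walking through the pattern:
  Position 0: '(' -> group #1
  Position 6: '(' -> group #2
  Position 9: '(' -> group #3
Total capturing groups: 3

3


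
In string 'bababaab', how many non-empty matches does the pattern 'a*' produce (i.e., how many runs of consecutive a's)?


Pattern 'a*' matches zero or more a's. We want non-empty runs of consecutive a's.
String: 'bababaab'
Walking through the string to find runs of a's:
  Run 1: positions 1-1 -> 'a'
  Run 2: positions 3-3 -> 'a'
  Run 3: positions 5-6 -> 'aa'
Non-empty runs found: ['a', 'a', 'aa']
Count: 3

3


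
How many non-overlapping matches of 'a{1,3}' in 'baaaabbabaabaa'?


Pattern 'a{1,3}' matches between 1 and 3 consecutive a's (greedy).
String: 'baaaabbabaabaa'
Finding runs of a's and applying greedy matching:
  Run at pos 1: 'aaaa' (length 4)
  Run at pos 7: 'a' (length 1)
  Run at pos 9: 'aa' (length 2)
  Run at pos 12: 'aa' (length 2)
Matches: ['aaa', 'a', 'a', 'aa', 'aa']
Count: 5

5


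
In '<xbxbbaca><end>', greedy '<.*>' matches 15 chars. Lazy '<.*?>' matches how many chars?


Greedy '<.*>' tries to match as MUCH as possible.
Lazy '<.*?>' tries to match as LITTLE as possible.

String: '<xbxbbaca><end>'
Greedy '<.*>' starts at first '<' and extends to the LAST '>': '<xbxbbaca><end>' (15 chars)
Lazy '<.*?>' starts at first '<' and stops at the FIRST '>': '<xbxbbaca>' (10 chars)

10


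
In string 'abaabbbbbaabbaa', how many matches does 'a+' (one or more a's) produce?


Pattern 'a+' matches one or more consecutive a's.
String: 'abaabbbbbaabbaa'
Scanning for runs of a:
  Match 1: 'a' (length 1)
  Match 2: 'aa' (length 2)
  Match 3: 'aa' (length 2)
  Match 4: 'aa' (length 2)
Total matches: 4

4


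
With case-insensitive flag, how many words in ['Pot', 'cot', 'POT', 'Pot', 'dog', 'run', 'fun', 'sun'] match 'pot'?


Case-insensitive matching: compare each word's lowercase form to 'pot'.
  'Pot' -> lower='pot' -> MATCH
  'cot' -> lower='cot' -> no
  'POT' -> lower='pot' -> MATCH
  'Pot' -> lower='pot' -> MATCH
  'dog' -> lower='dog' -> no
  'run' -> lower='run' -> no
  'fun' -> lower='fun' -> no
  'sun' -> lower='sun' -> no
Matches: ['Pot', 'POT', 'Pot']
Count: 3

3


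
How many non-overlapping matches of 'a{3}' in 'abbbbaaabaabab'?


Pattern 'a{3}' matches exactly 3 consecutive a's (greedy, non-overlapping).
String: 'abbbbaaabaabab'
Scanning for runs of a's:
  Run at pos 0: 'a' (length 1) -> 0 match(es)
  Run at pos 5: 'aaa' (length 3) -> 1 match(es)
  Run at pos 9: 'aa' (length 2) -> 0 match(es)
  Run at pos 12: 'a' (length 1) -> 0 match(es)
Matches found: ['aaa']
Total: 1

1


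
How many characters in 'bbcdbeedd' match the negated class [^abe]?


Negated class [^abe] matches any char NOT in {a, b, e}
Scanning 'bbcdbeedd':
  pos 0: 'b' -> no (excluded)
  pos 1: 'b' -> no (excluded)
  pos 2: 'c' -> MATCH
  pos 3: 'd' -> MATCH
  pos 4: 'b' -> no (excluded)
  pos 5: 'e' -> no (excluded)
  pos 6: 'e' -> no (excluded)
  pos 7: 'd' -> MATCH
  pos 8: 'd' -> MATCH
Total matches: 4

4


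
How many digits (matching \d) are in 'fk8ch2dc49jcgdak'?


\d matches any digit 0-9.
Scanning 'fk8ch2dc49jcgdak':
  pos 2: '8' -> DIGIT
  pos 5: '2' -> DIGIT
  pos 8: '4' -> DIGIT
  pos 9: '9' -> DIGIT
Digits found: ['8', '2', '4', '9']
Total: 4

4


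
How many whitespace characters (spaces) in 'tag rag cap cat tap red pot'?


\s matches whitespace characters (spaces, tabs, etc.).
Text: 'tag rag cap cat tap red pot'
This text has 7 words separated by spaces.
Number of spaces = number of words - 1 = 7 - 1 = 6

6


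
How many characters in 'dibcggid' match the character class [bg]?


Character class [bg] matches any of: {b, g}
Scanning string 'dibcggid' character by character:
  pos 0: 'd' -> no
  pos 1: 'i' -> no
  pos 2: 'b' -> MATCH
  pos 3: 'c' -> no
  pos 4: 'g' -> MATCH
  pos 5: 'g' -> MATCH
  pos 6: 'i' -> no
  pos 7: 'd' -> no
Total matches: 3

3


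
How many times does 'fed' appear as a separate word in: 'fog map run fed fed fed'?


Scanning each word for exact match 'fed':
  Word 1: 'fog' -> no
  Word 2: 'map' -> no
  Word 3: 'run' -> no
  Word 4: 'fed' -> MATCH
  Word 5: 'fed' -> MATCH
  Word 6: 'fed' -> MATCH
Total matches: 3

3


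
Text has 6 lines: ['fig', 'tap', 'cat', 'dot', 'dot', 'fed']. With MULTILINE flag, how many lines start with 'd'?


With MULTILINE flag, ^ matches the start of each line.
Lines: ['fig', 'tap', 'cat', 'dot', 'dot', 'fed']
Checking which lines start with 'd':
  Line 1: 'fig' -> no
  Line 2: 'tap' -> no
  Line 3: 'cat' -> no
  Line 4: 'dot' -> MATCH
  Line 5: 'dot' -> MATCH
  Line 6: 'fed' -> no
Matching lines: ['dot', 'dot']
Count: 2

2


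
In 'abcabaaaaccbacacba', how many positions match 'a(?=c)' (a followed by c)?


Lookahead 'a(?=c)' matches 'a' only when followed by 'c'.
String: 'abcabaaaaccbacacba'
Checking each position where char is 'a':
  pos 0: 'a' -> no (next='b')
  pos 3: 'a' -> no (next='b')
  pos 5: 'a' -> no (next='a')
  pos 6: 'a' -> no (next='a')
  pos 7: 'a' -> no (next='a')
  pos 8: 'a' -> MATCH (next='c')
  pos 12: 'a' -> MATCH (next='c')
  pos 14: 'a' -> MATCH (next='c')
Matching positions: [8, 12, 14]
Count: 3

3
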